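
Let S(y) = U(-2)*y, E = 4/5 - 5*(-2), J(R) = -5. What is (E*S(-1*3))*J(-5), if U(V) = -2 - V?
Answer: 0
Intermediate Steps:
E = 54/5 (E = 4*(⅕) + 10 = ⅘ + 10 = 54/5 ≈ 10.800)
S(y) = 0 (S(y) = (-2 - 1*(-2))*y = (-2 + 2)*y = 0*y = 0)
(E*S(-1*3))*J(-5) = ((54/5)*0)*(-5) = 0*(-5) = 0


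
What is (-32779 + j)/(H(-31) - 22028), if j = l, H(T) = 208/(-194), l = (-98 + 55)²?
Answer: 300021/213682 ≈ 1.4041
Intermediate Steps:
l = 1849 (l = (-43)² = 1849)
H(T) = -104/97 (H(T) = 208*(-1/194) = -104/97)
j = 1849
(-32779 + j)/(H(-31) - 22028) = (-32779 + 1849)/(-104/97 - 22028) = -30930/(-2136820/97) = -30930*(-97/2136820) = 300021/213682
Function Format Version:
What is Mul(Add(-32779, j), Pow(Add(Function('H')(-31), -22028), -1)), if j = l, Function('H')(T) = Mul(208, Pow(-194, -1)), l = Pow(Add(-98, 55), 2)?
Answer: Rational(300021, 213682) ≈ 1.4041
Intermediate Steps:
l = 1849 (l = Pow(-43, 2) = 1849)
Function('H')(T) = Rational(-104, 97) (Function('H')(T) = Mul(208, Rational(-1, 194)) = Rational(-104, 97))
j = 1849
Mul(Add(-32779, j), Pow(Add(Function('H')(-31), -22028), -1)) = Mul(Add(-32779, 1849), Pow(Add(Rational(-104, 97), -22028), -1)) = Mul(-30930, Pow(Rational(-2136820, 97), -1)) = Mul(-30930, Rational(-97, 2136820)) = Rational(300021, 213682)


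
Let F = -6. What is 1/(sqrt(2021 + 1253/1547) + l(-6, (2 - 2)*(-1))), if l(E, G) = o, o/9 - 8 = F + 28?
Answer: 1989/522136 - sqrt(24686805)/7832040 ≈ 0.0031750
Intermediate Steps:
o = 270 (o = 72 + 9*(-6 + 28) = 72 + 9*22 = 72 + 198 = 270)
l(E, G) = 270
1/(sqrt(2021 + 1253/1547) + l(-6, (2 - 2)*(-1))) = 1/(sqrt(2021 + 1253/1547) + 270) = 1/(sqrt(2021 + 1253*(1/1547)) + 270) = 1/(sqrt(2021 + 179/221) + 270) = 1/(sqrt(446820/221) + 270) = 1/(2*sqrt(24686805)/221 + 270) = 1/(270 + 2*sqrt(24686805)/221)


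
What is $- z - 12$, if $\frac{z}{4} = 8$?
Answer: $-44$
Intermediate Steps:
$z = 32$ ($z = 4 \cdot 8 = 32$)
$- z - 12 = \left(-1\right) 32 - 12 = -32 - 12 = -44$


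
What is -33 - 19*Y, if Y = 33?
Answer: -660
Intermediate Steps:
-33 - 19*Y = -33 - 19*33 = -33 - 627 = -660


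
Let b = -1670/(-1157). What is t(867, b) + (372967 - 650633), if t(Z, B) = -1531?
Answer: -279197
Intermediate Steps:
b = 1670/1157 (b = -1670*(-1/1157) = 1670/1157 ≈ 1.4434)
t(867, b) + (372967 - 650633) = -1531 + (372967 - 650633) = -1531 - 277666 = -279197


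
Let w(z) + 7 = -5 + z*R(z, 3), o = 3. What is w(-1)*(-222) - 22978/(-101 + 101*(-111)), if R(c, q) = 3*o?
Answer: 26379761/5656 ≈ 4664.0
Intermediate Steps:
R(c, q) = 9 (R(c, q) = 3*3 = 9)
w(z) = -12 + 9*z (w(z) = -7 + (-5 + z*9) = -7 + (-5 + 9*z) = -12 + 9*z)
w(-1)*(-222) - 22978/(-101 + 101*(-111)) = (-12 + 9*(-1))*(-222) - 22978/(-101 + 101*(-111)) = (-12 - 9)*(-222) - 22978/(-101 - 11211) = -21*(-222) - 22978/(-11312) = 4662 - 22978*(-1)/11312 = 4662 - 1*(-11489/5656) = 4662 + 11489/5656 = 26379761/5656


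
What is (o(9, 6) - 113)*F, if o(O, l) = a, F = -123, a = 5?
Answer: 13284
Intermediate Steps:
o(O, l) = 5
(o(9, 6) - 113)*F = (5 - 113)*(-123) = -108*(-123) = 13284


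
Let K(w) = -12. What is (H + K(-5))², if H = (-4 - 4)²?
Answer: 2704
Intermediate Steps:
H = 64 (H = (-8)² = 64)
(H + K(-5))² = (64 - 12)² = 52² = 2704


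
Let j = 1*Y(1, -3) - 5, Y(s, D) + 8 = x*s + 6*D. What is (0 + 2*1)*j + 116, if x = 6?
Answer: 66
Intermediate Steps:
Y(s, D) = -8 + 6*D + 6*s (Y(s, D) = -8 + (6*s + 6*D) = -8 + (6*D + 6*s) = -8 + 6*D + 6*s)
j = -25 (j = 1*(-8 + 6*(-3) + 6*1) - 5 = 1*(-8 - 18 + 6) - 5 = 1*(-20) - 5 = -20 - 5 = -25)
(0 + 2*1)*j + 116 = (0 + 2*1)*(-25) + 116 = (0 + 2)*(-25) + 116 = 2*(-25) + 116 = -50 + 116 = 66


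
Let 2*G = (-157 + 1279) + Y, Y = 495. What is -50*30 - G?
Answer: -4617/2 ≈ -2308.5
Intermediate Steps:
G = 1617/2 (G = ((-157 + 1279) + 495)/2 = (1122 + 495)/2 = (½)*1617 = 1617/2 ≈ 808.50)
-50*30 - G = -50*30 - 1*1617/2 = -1500 - 1617/2 = -4617/2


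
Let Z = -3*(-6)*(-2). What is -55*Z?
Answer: 1980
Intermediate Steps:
Z = -36 (Z = 18*(-2) = -36)
-55*Z = -55*(-36) = 1980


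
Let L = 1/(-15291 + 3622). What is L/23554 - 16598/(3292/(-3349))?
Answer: 1909761928584270/113101444099 ≈ 16885.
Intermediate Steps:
L = -1/11669 (L = 1/(-11669) = -1/11669 ≈ -8.5697e-5)
L/23554 - 16598/(3292/(-3349)) = -1/11669/23554 - 16598/(3292/(-3349)) = -1/11669*1/23554 - 16598/(3292*(-1/3349)) = -1/274851626 - 16598/(-3292/3349) = -1/274851626 - 16598*(-3349/3292) = -1/274851626 + 27793351/1646 = 1909761928584270/113101444099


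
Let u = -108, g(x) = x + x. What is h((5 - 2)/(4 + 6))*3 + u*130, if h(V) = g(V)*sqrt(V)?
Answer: -14040 + 9*sqrt(30)/50 ≈ -14039.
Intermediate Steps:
g(x) = 2*x
h(V) = 2*V**(3/2) (h(V) = (2*V)*sqrt(V) = 2*V**(3/2))
h((5 - 2)/(4 + 6))*3 + u*130 = (2*((5 - 2)/(4 + 6))**(3/2))*3 - 108*130 = (2*(3/10)**(3/2))*3 - 14040 = (2*(3*sqrt(30)/100))*3 - 14040 = (3*sqrt(30)/50)*3 - 14040 = 9*sqrt(30)/50 - 14040 = -14040 + 9*sqrt(30)/50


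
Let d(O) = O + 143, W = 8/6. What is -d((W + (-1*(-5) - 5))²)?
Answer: -1303/9 ≈ -144.78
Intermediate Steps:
W = 4/3 (W = 8*(⅙) = 4/3 ≈ 1.3333)
d(O) = 143 + O
-d((W + (-1*(-5) - 5))²) = -(143 + (4/3 + (-1*(-5) - 5))²) = -(143 + (4/3 + (5 - 5))²) = -(143 + (4/3 + 0)²) = -(143 + (4/3)²) = -(143 + 16/9) = -1*1303/9 = -1303/9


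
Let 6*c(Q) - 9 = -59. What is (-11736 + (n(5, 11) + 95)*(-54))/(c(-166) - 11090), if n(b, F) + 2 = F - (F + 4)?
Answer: 49626/33295 ≈ 1.4905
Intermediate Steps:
n(b, F) = -6 (n(b, F) = -2 + (F - (F + 4)) = -2 + (F - (4 + F)) = -2 + (F + (-4 - F)) = -2 - 4 = -6)
c(Q) = -25/3 (c(Q) = 3/2 + (1/6)*(-59) = 3/2 - 59/6 = -25/3)
(-11736 + (n(5, 11) + 95)*(-54))/(c(-166) - 11090) = (-11736 + (-6 + 95)*(-54))/(-25/3 - 11090) = (-11736 + 89*(-54))/(-33295/3) = (-11736 - 4806)*(-3/33295) = -16542*(-3/33295) = 49626/33295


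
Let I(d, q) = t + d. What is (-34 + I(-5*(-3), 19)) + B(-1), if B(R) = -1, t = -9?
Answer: -29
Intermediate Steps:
I(d, q) = -9 + d
(-34 + I(-5*(-3), 19)) + B(-1) = (-34 + (-9 - 5*(-3))) - 1 = (-34 + (-9 + 15)) - 1 = (-34 + 6) - 1 = -28 - 1 = -29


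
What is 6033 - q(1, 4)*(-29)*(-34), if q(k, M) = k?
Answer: 5047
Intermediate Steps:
6033 - q(1, 4)*(-29)*(-34) = 6033 - 1*(-29)*(-34) = 6033 - (-29)*(-34) = 6033 - 1*986 = 6033 - 986 = 5047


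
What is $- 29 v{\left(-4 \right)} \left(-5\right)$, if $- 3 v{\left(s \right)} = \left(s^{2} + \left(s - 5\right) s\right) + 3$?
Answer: $- \frac{7975}{3} \approx -2658.3$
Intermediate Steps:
$v{\left(s \right)} = -1 - \frac{s^{2}}{3} - \frac{s \left(-5 + s\right)}{3}$ ($v{\left(s \right)} = - \frac{\left(s^{2} + \left(s - 5\right) s\right) + 3}{3} = - \frac{\left(s^{2} + \left(-5 + s\right) s\right) + 3}{3} = - \frac{\left(s^{2} + s \left(-5 + s\right)\right) + 3}{3} = - \frac{3 + s^{2} + s \left(-5 + s\right)}{3} = -1 - \frac{s^{2}}{3} - \frac{s \left(-5 + s\right)}{3}$)
$- 29 v{\left(-4 \right)} \left(-5\right) = - 29 \left(-1 - \frac{2 \left(-4\right)^{2}}{3} + \frac{5}{3} \left(-4\right)\right) \left(-5\right) = - 29 \left(-1 - \frac{32}{3} - \frac{20}{3}\right) \left(-5\right) = \left(-29\right) \left(- \frac{55}{3}\right) \left(-5\right) = \frac{1595}{3} \left(-5\right) = - \frac{7975}{3}$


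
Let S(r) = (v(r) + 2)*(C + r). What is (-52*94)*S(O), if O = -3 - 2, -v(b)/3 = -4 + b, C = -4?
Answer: 1275768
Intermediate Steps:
v(b) = 12 - 3*b (v(b) = -3*(-4 + b) = 12 - 3*b)
O = -5
S(r) = (-4 + r)*(14 - 3*r) (S(r) = ((12 - 3*r) + 2)*(-4 + r) = (14 - 3*r)*(-4 + r) = (-4 + r)*(14 - 3*r))
(-52*94)*S(O) = (-52*94)*(-56 - 3*(-5)² + 26*(-5)) = -4888*(-56 - 3*25 - 130) = -4888*(-56 - 75 - 130) = -4888*(-261) = 1275768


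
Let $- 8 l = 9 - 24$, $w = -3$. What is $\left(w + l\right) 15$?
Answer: $- \frac{135}{8} \approx -16.875$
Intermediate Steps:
$l = \frac{15}{8}$ ($l = - \frac{9 - 24}{8} = \left(- \frac{1}{8}\right) \left(-15\right) = \frac{15}{8} \approx 1.875$)
$\left(w + l\right) 15 = \left(-3 + \frac{15}{8}\right) 15 = \left(- \frac{9}{8}\right) 15 = - \frac{135}{8}$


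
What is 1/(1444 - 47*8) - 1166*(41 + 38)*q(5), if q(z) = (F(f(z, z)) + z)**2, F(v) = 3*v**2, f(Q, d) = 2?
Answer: -28431170327/1068 ≈ -2.6621e+7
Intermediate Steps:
q(z) = (12 + z)**2 (q(z) = (3*2**2 + z)**2 = (3*4 + z)**2 = (12 + z)**2)
1/(1444 - 47*8) - 1166*(41 + 38)*q(5) = 1/(1444 - 47*8) - 1166*(41 + 38)*(12 + 5)**2 = 1/(1444 - 376) - 92114*17**2 = 1/1068 - 92114*289 = 1/1068 - 1166*22831 = 1/1068 - 26620946 = -28431170327/1068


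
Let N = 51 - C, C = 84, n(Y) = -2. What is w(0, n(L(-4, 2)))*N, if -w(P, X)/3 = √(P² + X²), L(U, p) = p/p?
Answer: 198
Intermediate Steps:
L(U, p) = 1
N = -33 (N = 51 - 1*84 = 51 - 84 = -33)
w(P, X) = -3*√(P² + X²)
w(0, n(L(-4, 2)))*N = -3*√(0² + (-2)²)*(-33) = -3*√(0 + 4)*(-33) = -3*√4*(-33) = -3*2*(-33) = -6*(-33) = 198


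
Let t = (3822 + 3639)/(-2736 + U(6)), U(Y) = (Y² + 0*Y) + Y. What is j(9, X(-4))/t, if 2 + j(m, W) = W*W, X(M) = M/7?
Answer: 73636/121863 ≈ 0.60425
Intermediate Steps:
X(M) = M/7 (X(M) = M*(⅐) = M/7)
j(m, W) = -2 + W² (j(m, W) = -2 + W*W = -2 + W²)
U(Y) = Y + Y² (U(Y) = (Y² + 0) + Y = Y² + Y = Y + Y²)
t = -2487/898 (t = (3822 + 3639)/(-2736 + 6*(1 + 6)) = 7461/(-2736 + 6*7) = 7461/(-2736 + 42) = 7461/(-2694) = 7461*(-1/2694) = -2487/898 ≈ -2.7695)
j(9, X(-4))/t = (-2 + ((⅐)*(-4))²)/(-2487/898) = (-2 + (-4/7)²)*(-898/2487) = (-2 + 16/49)*(-898/2487) = -82/49*(-898/2487) = 73636/121863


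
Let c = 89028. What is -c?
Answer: -89028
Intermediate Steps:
-c = -1*89028 = -89028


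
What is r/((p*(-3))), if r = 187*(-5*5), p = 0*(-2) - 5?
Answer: -935/3 ≈ -311.67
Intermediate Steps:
p = -5 (p = 0 - 5 = -5)
r = -4675 (r = 187*(-25) = -4675)
r/((p*(-3))) = -4675/((-5*(-3))) = -4675/15 = -4675*1/15 = -935/3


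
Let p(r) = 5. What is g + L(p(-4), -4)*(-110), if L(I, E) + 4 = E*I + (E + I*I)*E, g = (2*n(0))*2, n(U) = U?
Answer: 11880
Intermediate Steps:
g = 0 (g = (2*0)*2 = 0*2 = 0)
L(I, E) = -4 + E*I + E*(E + I**2) (L(I, E) = -4 + (E*I + (E + I*I)*E) = -4 + (E*I + (E + I**2)*E) = -4 + (E*I + E*(E + I**2)) = -4 + E*I + E*(E + I**2))
g + L(p(-4), -4)*(-110) = 0 + (-4 + (-4)**2 - 4*5 - 4*5**2)*(-110) = 0 + (-4 + 16 - 20 - 4*25)*(-110) = 0 + (-4 + 16 - 20 - 100)*(-110) = 0 - 108*(-110) = 0 + 11880 = 11880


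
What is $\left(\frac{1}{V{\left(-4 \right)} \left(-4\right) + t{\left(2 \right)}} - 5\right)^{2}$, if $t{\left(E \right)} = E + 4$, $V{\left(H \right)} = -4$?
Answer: $\frac{11881}{484} \approx 24.548$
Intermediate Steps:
$t{\left(E \right)} = 4 + E$
$\left(\frac{1}{V{\left(-4 \right)} \left(-4\right) + t{\left(2 \right)}} - 5\right)^{2} = \left(\frac{1}{\left(-4\right) \left(-4\right) + \left(4 + 2\right)} - 5\right)^{2} = \left(\frac{1}{16 + 6} - 5\right)^{2} = \left(\frac{1}{22} - 5\right)^{2} = \left(- \frac{109}{22}\right)^{2} = \frac{11881}{484}$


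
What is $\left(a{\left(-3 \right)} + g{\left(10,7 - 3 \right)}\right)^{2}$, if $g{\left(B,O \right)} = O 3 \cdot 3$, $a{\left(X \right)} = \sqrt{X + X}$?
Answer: $\left(36 + i \sqrt{6}\right)^{2} \approx 1290.0 + 176.36 i$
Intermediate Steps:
$a{\left(X \right)} = \sqrt{2} \sqrt{X}$ ($a{\left(X \right)} = \sqrt{2 X} = \sqrt{2} \sqrt{X}$)
$g{\left(B,O \right)} = 9 O$ ($g{\left(B,O \right)} = 3 O 3 = 9 O$)
$\left(a{\left(-3 \right)} + g{\left(10,7 - 3 \right)}\right)^{2} = \left(\sqrt{2} \sqrt{-3} + 9 \left(7 - 3\right)\right)^{2} = \left(\sqrt{2} i \sqrt{3} + 9 \left(7 - 3\right)\right)^{2} = \left(i \sqrt{6} + 9 \cdot 4\right)^{2} = \left(i \sqrt{6} + 36\right)^{2} = \left(36 + i \sqrt{6}\right)^{2}$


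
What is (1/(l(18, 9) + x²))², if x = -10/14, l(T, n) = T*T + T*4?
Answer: 2401/377486041 ≈ 6.3605e-6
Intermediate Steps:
l(T, n) = T² + 4*T
x = -5/7 (x = -10*1/14 = -5/7 ≈ -0.71429)
(1/(l(18, 9) + x²))² = (1/(18*(4 + 18) + (-5/7)²))² = (1/(18*22 + 25/49))² = (1/(396 + 25/49))² = (1/(19429/49))² = (49/19429)² = 2401/377486041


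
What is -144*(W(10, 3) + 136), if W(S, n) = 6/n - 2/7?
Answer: -138816/7 ≈ -19831.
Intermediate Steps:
W(S, n) = -2/7 + 6/n (W(S, n) = 6/n - 2*1/7 = 6/n - 2/7 = -2/7 + 6/n)
-144*(W(10, 3) + 136) = -144*((-2/7 + 6/3) + 136) = -144*((-2/7 + 6*(1/3)) + 136) = -144*((-2/7 + 2) + 136) = -144*(12/7 + 136) = -144*964/7 = -138816/7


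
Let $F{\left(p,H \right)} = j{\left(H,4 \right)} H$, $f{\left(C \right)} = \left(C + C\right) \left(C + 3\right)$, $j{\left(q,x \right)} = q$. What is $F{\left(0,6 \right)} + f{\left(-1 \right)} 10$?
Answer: $-4$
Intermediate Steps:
$f{\left(C \right)} = 2 C \left(3 + C\right)$
$F{\left(p,H \right)} = H^{2}$ ($F{\left(p,H \right)} = H H = H^{2}$)
$F{\left(0,6 \right)} + f{\left(-1 \right)} 10 = 6^{2} + 2 \left(-1\right) \left(3 - 1\right) 10 = 36 + 2 \left(-1\right) 2 \cdot 10 = 36 - 40 = -4$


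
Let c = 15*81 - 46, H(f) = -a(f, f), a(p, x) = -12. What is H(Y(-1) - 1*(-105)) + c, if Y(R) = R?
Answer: 1181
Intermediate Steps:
H(f) = 12 (H(f) = -1*(-12) = 12)
c = 1169 (c = 1215 - 46 = 1169)
H(Y(-1) - 1*(-105)) + c = 12 + 1169 = 1181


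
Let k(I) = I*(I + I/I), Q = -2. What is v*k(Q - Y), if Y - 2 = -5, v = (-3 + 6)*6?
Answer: 36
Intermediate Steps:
v = 18 (v = 3*6 = 18)
Y = -3 (Y = 2 - 5 = -3)
k(I) = I*(1 + I) (k(I) = I*(I + 1) = I*(1 + I))
v*k(Q - Y) = 18*((-2 - 1*(-3))*(1 + (-2 - 1*(-3)))) = 18*((-2 + 3)*(1 + (-2 + 3))) = 18*(1*(1 + 1)) = 18*(1*2) = 18*2 = 36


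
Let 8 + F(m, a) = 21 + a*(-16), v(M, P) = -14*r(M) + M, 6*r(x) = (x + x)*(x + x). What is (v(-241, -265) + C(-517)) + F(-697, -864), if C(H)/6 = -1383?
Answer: -1610374/3 ≈ -5.3679e+5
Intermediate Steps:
r(x) = 2*x²/3 (r(x) = ((x + x)*(x + x))/6 = ((2*x)*(2*x))/6 = (4*x²)/6 = 2*x²/3)
v(M, P) = M - 28*M²/3 (v(M, P) = -28*M²/3 + M = M - 28*M²/3)
C(H) = -8298 (C(H) = 6*(-1383) = -8298)
F(m, a) = 13 - 16*a (F(m, a) = -8 + (21 + a*(-16)) = -8 + (21 - 16*a) = 13 - 16*a)
(v(-241, -265) + C(-517)) + F(-697, -864) = ((⅓)*(-241)*(3 - 28*(-241)) - 8298) + (13 - 16*(-864)) = ((⅓)*(-241)*(3 + 6748) - 8298) + (13 + 13824) = ((⅓)*(-241)*6751 - 8298) + 13837 = (-1626991/3 - 8298) + 13837 = -1651885/3 + 13837 = -1610374/3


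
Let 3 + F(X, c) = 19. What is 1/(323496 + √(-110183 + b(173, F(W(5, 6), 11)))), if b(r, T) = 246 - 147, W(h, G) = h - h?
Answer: 80874/26162443025 - I*√27521/52324886050 ≈ 3.0912e-6 - 3.1705e-9*I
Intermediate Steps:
W(h, G) = 0
F(X, c) = 16 (F(X, c) = -3 + 19 = 16)
b(r, T) = 99
1/(323496 + √(-110183 + b(173, F(W(5, 6), 11)))) = 1/(323496 + √(-110183 + 99)) = 1/(323496 + √(-110084)) = 1/(323496 + 2*I*√27521)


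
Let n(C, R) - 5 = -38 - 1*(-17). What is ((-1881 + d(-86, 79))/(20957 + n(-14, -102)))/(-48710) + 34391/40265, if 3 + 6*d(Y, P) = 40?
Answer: 42096164819009/49286104762980 ≈ 0.85412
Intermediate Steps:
n(C, R) = -16 (n(C, R) = 5 + (-38 - 1*(-17)) = 5 + (-38 + 17) = 5 - 21 = -16)
d(Y, P) = 37/6 (d(Y, P) = -½ + (⅙)*40 = -½ + 20/3 = 37/6)
((-1881 + d(-86, 79))/(20957 + n(-14, -102)))/(-48710) + 34391/40265 = ((-1881 + 37/6)/(20957 - 16))/(-48710) + 34391/40265 = -11249/6/20941*(-1/48710) + 34391*(1/40265) = -11249/6*1/20941*(-1/48710) + 34391/40265 = -11249/125646*(-1/48710) + 34391/40265 = 11249/6120216660 + 34391/40265 = 42096164819009/49286104762980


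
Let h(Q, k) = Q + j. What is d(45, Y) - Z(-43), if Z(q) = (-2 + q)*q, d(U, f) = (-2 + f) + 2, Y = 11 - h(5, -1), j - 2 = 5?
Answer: -1936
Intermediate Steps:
j = 7 (j = 2 + 5 = 7)
h(Q, k) = 7 + Q (h(Q, k) = Q + 7 = 7 + Q)
Y = -1 (Y = 11 - (7 + 5) = 11 - 1*12 = 11 - 12 = -1)
d(U, f) = f
Z(q) = q*(-2 + q)
d(45, Y) - Z(-43) = -1 - (-43)*(-2 - 43) = -1 - (-43)*(-45) = -1 - 1*1935 = -1 - 1935 = -1936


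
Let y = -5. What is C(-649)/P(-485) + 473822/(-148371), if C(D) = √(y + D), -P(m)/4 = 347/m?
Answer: -24938/7809 + 485*I*√654/1388 ≈ -3.1935 + 8.936*I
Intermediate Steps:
P(m) = -1388/m
C(D) = √(-5 + D)
C(-649)/P(-485) + 473822/(-148371) = √(-5 - 649)/((-1388/(-485))) + 473822/(-148371) = √(-654)/((-1388*(-1/485))) + 473822*(-1/148371) = (I*√654)/(1388/485) - 24938/7809 = (I*√654)*(485/1388) - 24938/7809 = 485*I*√654/1388 - 24938/7809 = -24938/7809 + 485*I*√654/1388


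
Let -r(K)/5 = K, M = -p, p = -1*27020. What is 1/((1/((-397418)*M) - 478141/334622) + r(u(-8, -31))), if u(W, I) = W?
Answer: 1796624729005960/69297794102508709 ≈ 0.025926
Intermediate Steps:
p = -27020
M = 27020 (M = -1*(-27020) = 27020)
r(K) = -5*K
1/((1/((-397418)*M) - 478141/334622) + r(u(-8, -31))) = 1/((1/(-397418*27020) - 478141/334622) - 5*(-8)) = 1/((-1/397418*1/27020 - 478141*1/334622) + 40) = 1/((-1/10738234360 - 478141/334622) + 40) = 1/(-2567195057729691/1796624729005960 + 40) = 1/(69297794102508709/1796624729005960) = 1796624729005960/69297794102508709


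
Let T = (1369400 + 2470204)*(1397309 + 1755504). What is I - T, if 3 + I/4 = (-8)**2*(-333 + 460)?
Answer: -12105553373552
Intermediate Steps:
I = 32500 (I = -12 + 4*((-8)**2*(-333 + 460)) = -12 + 4*(64*127) = -12 + 4*8128 = -12 + 32512 = 32500)
T = 12105553406052 (T = 3839604*3152813 = 12105553406052)
I - T = 32500 - 1*12105553406052 = 32500 - 12105553406052 = -12105553373552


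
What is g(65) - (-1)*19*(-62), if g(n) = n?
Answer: -1113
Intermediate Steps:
g(65) - (-1)*19*(-62) = 65 - (-1)*19*(-62) = 65 - (-1)*(-1178) = 65 - 1*1178 = 65 - 1178 = -1113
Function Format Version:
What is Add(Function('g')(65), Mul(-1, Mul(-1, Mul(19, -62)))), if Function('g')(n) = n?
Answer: -1113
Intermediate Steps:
Add(Function('g')(65), Mul(-1, Mul(-1, Mul(19, -62)))) = Add(65, Mul(-1, Mul(-1, Mul(19, -62)))) = Add(65, Mul(-1, Mul(-1, -1178))) = Add(65, Mul(-1, 1178)) = Add(65, -1178) = -1113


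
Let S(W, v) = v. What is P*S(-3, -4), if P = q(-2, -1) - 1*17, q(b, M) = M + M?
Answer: 76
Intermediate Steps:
q(b, M) = 2*M
P = -19 (P = 2*(-1) - 1*17 = -2 - 17 = -19)
P*S(-3, -4) = -19*(-4) = 76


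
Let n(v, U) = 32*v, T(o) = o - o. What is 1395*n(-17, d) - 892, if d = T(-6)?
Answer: -759772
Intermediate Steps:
T(o) = 0
d = 0
1395*n(-17, d) - 892 = 1395*(32*(-17)) - 892 = 1395*(-544) - 892 = -758880 - 892 = -759772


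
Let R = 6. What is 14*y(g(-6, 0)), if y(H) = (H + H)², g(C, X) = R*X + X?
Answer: 0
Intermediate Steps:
g(C, X) = 7*X (g(C, X) = 6*X + X = 7*X)
y(H) = 4*H² (y(H) = (2*H)² = 4*H²)
14*y(g(-6, 0)) = 14*(4*(7*0)²) = 14*(4*0²) = 14*(4*0) = 14*0 = 0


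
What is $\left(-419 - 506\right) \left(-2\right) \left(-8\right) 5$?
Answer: $-74000$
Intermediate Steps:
$\left(-419 - 506\right) \left(-2\right) \left(-8\right) 5 = - 925 \cdot 16 \cdot 5 = \left(-925\right) 80 = -74000$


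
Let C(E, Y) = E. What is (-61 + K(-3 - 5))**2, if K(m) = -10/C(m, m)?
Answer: 57121/16 ≈ 3570.1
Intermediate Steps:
K(m) = -10/m
(-61 + K(-3 - 5))**2 = (-61 - 10/(-3 - 5))**2 = (-61 - 10/(-8))**2 = (-61 - 10*(-1/8))**2 = (-61 + 5/4)**2 = (-239/4)**2 = 57121/16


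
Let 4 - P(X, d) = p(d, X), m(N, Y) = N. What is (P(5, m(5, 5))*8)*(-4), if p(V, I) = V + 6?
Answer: 224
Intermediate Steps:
p(V, I) = 6 + V
P(X, d) = -2 - d (P(X, d) = 4 - (6 + d) = 4 + (-6 - d) = -2 - d)
(P(5, m(5, 5))*8)*(-4) = ((-2 - 1*5)*8)*(-4) = ((-2 - 5)*8)*(-4) = -7*8*(-4) = -56*(-4) = 224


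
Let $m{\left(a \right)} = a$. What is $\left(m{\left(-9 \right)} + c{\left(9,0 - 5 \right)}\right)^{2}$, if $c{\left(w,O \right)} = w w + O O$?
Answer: $9409$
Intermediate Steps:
$c{\left(w,O \right)} = O^{2} + w^{2}$ ($c{\left(w,O \right)} = w^{2} + O^{2} = O^{2} + w^{2}$)
$\left(m{\left(-9 \right)} + c{\left(9,0 - 5 \right)}\right)^{2} = \left(-9 + \left(\left(0 - 5\right)^{2} + 9^{2}\right)\right)^{2} = \left(-9 + \left(\left(0 - 5\right)^{2} + 81\right)\right)^{2} = \left(-9 + \left(\left(-5\right)^{2} + 81\right)\right)^{2} = \left(-9 + \left(25 + 81\right)\right)^{2} = \left(-9 + 106\right)^{2} = 97^{2} = 9409$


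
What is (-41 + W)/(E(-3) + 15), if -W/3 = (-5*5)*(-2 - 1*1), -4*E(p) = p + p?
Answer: -532/33 ≈ -16.121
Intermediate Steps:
E(p) = -p/2 (E(p) = -(p + p)/4 = -p/2)
W = -225 (W = -3*(-5*5)*(-2 - 1*1) = -(-75)*(-2 - 1) = -(-75)*(-3) = -3*75 = -225)
(-41 + W)/(E(-3) + 15) = (-41 - 225)/(-½*(-3) + 15) = -266/(3/2 + 15) = -266/(33/2) = (2/33)*(-266) = -532/33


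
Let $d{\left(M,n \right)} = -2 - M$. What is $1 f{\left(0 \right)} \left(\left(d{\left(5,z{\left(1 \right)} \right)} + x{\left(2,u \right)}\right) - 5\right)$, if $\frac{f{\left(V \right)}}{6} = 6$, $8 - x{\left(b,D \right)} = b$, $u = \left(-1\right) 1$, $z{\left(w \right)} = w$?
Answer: $-216$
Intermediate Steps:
$u = -1$
$x{\left(b,D \right)} = 8 - b$
$f{\left(V \right)} = 36$ ($f{\left(V \right)} = 6 \cdot 6 = 36$)
$1 f{\left(0 \right)} \left(\left(d{\left(5,z{\left(1 \right)} \right)} + x{\left(2,u \right)}\right) - 5\right) = 1 \cdot 36 \left(\left(\left(-2 - 5\right) + \left(8 - 2\right)\right) - 5\right) = 36 \left(\left(\left(-2 - 5\right) + \left(8 - 2\right)\right) - 5\right) = 36 \left(\left(-7 + 6\right) - 5\right) = 36 \left(-1 - 5\right) = 36 \left(-6\right) = -216$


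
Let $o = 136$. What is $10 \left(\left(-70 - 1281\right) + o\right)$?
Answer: $-12150$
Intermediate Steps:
$10 \left(\left(-70 - 1281\right) + o\right) = 10 \left(\left(-70 - 1281\right) + 136\right) = 10 \left(-1351 + 136\right) = 10 \left(-1215\right) = -12150$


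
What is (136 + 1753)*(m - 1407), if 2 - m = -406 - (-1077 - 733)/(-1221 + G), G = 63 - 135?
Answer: -2436615433/1293 ≈ -1.8845e+6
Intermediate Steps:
G = -72
m = 529354/1293 (m = 2 - (-406 - (-1077 - 733)/(-1221 - 72)) = 2 - (-406 - (-1810)/(-1293)) = 2 - (-406 - (-1810)*(-1)/1293) = 2 - (-406 - 1*1810/1293) = 2 - (-406 - 1810/1293) = 2 - 1*(-526768/1293) = 2 + 526768/1293 = 529354/1293 ≈ 409.40)
(136 + 1753)*(m - 1407) = (136 + 1753)*(529354/1293 - 1407) = 1889*(-1289897/1293) = -2436615433/1293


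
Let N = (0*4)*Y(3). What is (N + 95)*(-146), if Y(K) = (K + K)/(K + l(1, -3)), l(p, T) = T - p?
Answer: -13870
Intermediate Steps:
Y(K) = 2*K/(-4 + K) (Y(K) = (K + K)/(K + (-3 - 1*1)) = (2*K)/(K + (-3 - 1)) = (2*K)/(K - 4) = (2*K)/(-4 + K) = 2*K/(-4 + K))
N = 0 (N = (0*4)*(2*3/(-4 + 3)) = 0*(2*3/(-1)) = 0*(2*3*(-1)) = 0*(-6) = 0)
(N + 95)*(-146) = (0 + 95)*(-146) = 95*(-146) = -13870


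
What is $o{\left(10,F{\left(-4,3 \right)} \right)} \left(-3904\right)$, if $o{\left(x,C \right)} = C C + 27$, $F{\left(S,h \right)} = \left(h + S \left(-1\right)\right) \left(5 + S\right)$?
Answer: $-296704$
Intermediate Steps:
$F{\left(S,h \right)} = \left(5 + S\right) \left(h - S\right)$ ($F{\left(S,h \right)} = \left(h - S\right) \left(5 + S\right) = \left(5 + S\right) \left(h - S\right)$)
$o{\left(x,C \right)} = 27 + C^{2}$ ($o{\left(x,C \right)} = C^{2} + 27 = 27 + C^{2}$)
$o{\left(10,F{\left(-4,3 \right)} \right)} \left(-3904\right) = \left(27 + \left(- \left(-4\right)^{2} - -20 + 5 \cdot 3 - 12\right)^{2}\right) \left(-3904\right) = \left(27 + \left(\left(-1\right) 16 + 20 + 15 - 12\right)^{2}\right) \left(-3904\right) = \left(27 + \left(-16 + 20 + 15 - 12\right)^{2}\right) \left(-3904\right) = \left(27 + 7^{2}\right) \left(-3904\right) = \left(27 + 49\right) \left(-3904\right) = 76 \left(-3904\right) = -296704$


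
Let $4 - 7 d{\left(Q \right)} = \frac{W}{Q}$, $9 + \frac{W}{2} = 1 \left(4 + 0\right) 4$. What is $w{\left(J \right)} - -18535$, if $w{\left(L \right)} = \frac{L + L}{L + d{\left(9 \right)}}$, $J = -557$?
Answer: $\frac{650074097}{35069} \approx 18537.0$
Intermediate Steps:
$W = 14$ ($W = -18 + 2 \cdot 1 \left(4 + 0\right) 4 = -18 + 2 \cdot 1 \cdot 4 \cdot 4 = -18 + 2 \cdot 4 \cdot 4 = -18 + 2 \cdot 16 = -18 + 32 = 14$)
$d{\left(Q \right)} = \frac{4}{7} - \frac{2}{Q}$ ($d{\left(Q \right)} = \frac{4}{7} - \frac{14 \frac{1}{Q}}{7} = \frac{4}{7} - \frac{2}{Q}$)
$w{\left(L \right)} = \frac{2 L}{\frac{22}{63} + L}$ ($w{\left(L \right)} = \frac{L + L}{L + \left(\frac{4}{7} - \frac{2}{9}\right)} = \frac{2 L}{L + \left(\frac{4}{7} - \frac{2}{9}\right)} = \frac{2 L}{L + \frac{22}{63}} = \frac{2 L}{\frac{22}{63} + L}$)
$w{\left(J \right)} - -18535 = 126 \left(-557\right) \frac{1}{22 + 63 \left(-557\right)} - -18535 = 126 \left(-557\right) \frac{1}{22 - 35091} + 18535 = 126 \left(-557\right) \frac{1}{-35069} + 18535 = 126 \left(-557\right) \left(- \frac{1}{35069}\right) + 18535 = \frac{70182}{35069} + 18535 = \frac{650074097}{35069}$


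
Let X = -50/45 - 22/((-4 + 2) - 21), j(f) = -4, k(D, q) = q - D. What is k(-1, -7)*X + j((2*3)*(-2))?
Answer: -212/69 ≈ -3.0725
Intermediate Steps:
X = -32/207 (X = -50*1/45 - 22/(-2 - 21) = -10/9 - 22/(-23) = -10/9 - 22*(-1/23) = -10/9 + 22/23 = -32/207 ≈ -0.15459)
k(-1, -7)*X + j((2*3)*(-2)) = (-7 - 1*(-1))*(-32/207) - 4 = (-7 + 1)*(-32/207) - 4 = -6*(-32/207) - 4 = 64/69 - 4 = -212/69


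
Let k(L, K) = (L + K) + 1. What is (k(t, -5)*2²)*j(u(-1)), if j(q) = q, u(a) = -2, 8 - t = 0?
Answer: -32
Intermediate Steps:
t = 8 (t = 8 - 1*0 = 8 + 0 = 8)
k(L, K) = 1 + K + L (k(L, K) = (K + L) + 1 = 1 + K + L)
(k(t, -5)*2²)*j(u(-1)) = ((1 - 5 + 8)*2²)*(-2) = (4*4)*(-2) = 16*(-2) = -32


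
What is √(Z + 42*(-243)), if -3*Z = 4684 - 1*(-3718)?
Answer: 2*I*√29265/3 ≈ 114.05*I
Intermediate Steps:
Z = -8402/3 (Z = -(4684 - 1*(-3718))/3 = -(4684 + 3718)/3 = -⅓*8402 = -8402/3 ≈ -2800.7)
√(Z + 42*(-243)) = √(-8402/3 + 42*(-243)) = √(-8402/3 - 10206) = √(-39020/3) = 2*I*√29265/3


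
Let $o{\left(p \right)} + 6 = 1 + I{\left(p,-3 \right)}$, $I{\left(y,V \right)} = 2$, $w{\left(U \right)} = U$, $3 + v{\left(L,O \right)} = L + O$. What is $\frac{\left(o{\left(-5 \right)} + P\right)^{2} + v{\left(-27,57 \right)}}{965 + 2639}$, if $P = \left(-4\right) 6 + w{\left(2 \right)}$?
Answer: $\frac{163}{901} \approx 0.18091$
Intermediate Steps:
$v{\left(L,O \right)} = -3 + L + O$ ($v{\left(L,O \right)} = -3 + \left(L + O\right) = -3 + L + O$)
$P = -22$ ($P = \left(-4\right) 6 + 2 = -24 + 2 = -22$)
$o{\left(p \right)} = -3$ ($o{\left(p \right)} = -6 + \left(1 + 2\right) = -6 + 3 = -3$)
$\frac{\left(o{\left(-5 \right)} + P\right)^{2} + v{\left(-27,57 \right)}}{965 + 2639} = \frac{\left(-3 - 22\right)^{2} - -27}{965 + 2639} = \frac{\left(-25\right)^{2} + 27}{3604} = \left(625 + 27\right) \frac{1}{3604} = 652 \cdot \frac{1}{3604} = \frac{163}{901}$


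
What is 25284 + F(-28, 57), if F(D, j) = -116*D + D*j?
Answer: 26936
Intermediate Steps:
25284 + F(-28, 57) = 25284 - 28*(-116 + 57) = 25284 - 28*(-59) = 25284 + 1652 = 26936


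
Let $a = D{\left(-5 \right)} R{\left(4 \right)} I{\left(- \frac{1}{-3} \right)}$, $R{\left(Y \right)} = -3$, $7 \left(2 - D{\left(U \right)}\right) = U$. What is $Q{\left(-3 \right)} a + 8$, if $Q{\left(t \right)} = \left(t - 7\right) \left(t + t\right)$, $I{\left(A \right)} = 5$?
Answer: $- \frac{17044}{7} \approx -2434.9$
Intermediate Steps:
$D{\left(U \right)} = 2 - \frac{U}{7}$
$Q{\left(t \right)} = 2 t \left(-7 + t\right)$ ($Q{\left(t \right)} = \left(-7 + t\right) 2 t = 2 t \left(-7 + t\right)$)
$a = - \frac{285}{7}$ ($a = \left(2 - - \frac{5}{7}\right) \left(-3\right) 5 = \left(2 + \frac{5}{7}\right) \left(-3\right) 5 = \frac{19}{7} \left(-3\right) 5 = \left(- \frac{57}{7}\right) 5 = - \frac{285}{7} \approx -40.714$)
$Q{\left(-3 \right)} a + 8 = 2 \left(-3\right) \left(-7 - 3\right) \left(- \frac{285}{7}\right) + 8 = 2 \left(-3\right) \left(-10\right) \left(- \frac{285}{7}\right) + 8 = 60 \left(- \frac{285}{7}\right) + 8 = - \frac{17100}{7} + 8 = - \frac{17044}{7}$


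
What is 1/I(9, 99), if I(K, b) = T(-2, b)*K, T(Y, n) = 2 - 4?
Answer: -1/18 ≈ -0.055556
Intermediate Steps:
T(Y, n) = -2
I(K, b) = -2*K
1/I(9, 99) = 1/(-2*9) = 1/(-18) = -1/18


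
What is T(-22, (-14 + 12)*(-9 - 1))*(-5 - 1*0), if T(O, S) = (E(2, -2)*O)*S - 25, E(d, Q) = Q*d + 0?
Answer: -8675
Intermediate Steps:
E(d, Q) = Q*d
T(O, S) = -25 - 4*O*S (T(O, S) = ((-2*2)*O)*S - 25 = (-4*O)*S - 25 = -4*O*S - 25 = -25 - 4*O*S)
T(-22, (-14 + 12)*(-9 - 1))*(-5 - 1*0) = (-25 - 4*(-22)*(-14 + 12)*(-9 - 1))*(-5 - 1*0) = (-25 - 4*(-22)*(-2*(-10)))*(-5 + 0) = (-25 - 4*(-22)*20)*(-5) = (-25 + 1760)*(-5) = 1735*(-5) = -8675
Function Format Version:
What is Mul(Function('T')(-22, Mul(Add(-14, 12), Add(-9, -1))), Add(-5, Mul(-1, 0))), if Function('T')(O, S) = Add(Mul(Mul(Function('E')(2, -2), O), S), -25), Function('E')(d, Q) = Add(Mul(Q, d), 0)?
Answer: -8675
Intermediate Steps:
Function('E')(d, Q) = Mul(Q, d)
Function('T')(O, S) = Add(-25, Mul(-4, O, S)) (Function('T')(O, S) = Add(Mul(Mul(Mul(-2, 2), O), S), -25) = Add(Mul(Mul(-4, O), S), -25) = Add(Mul(-4, O, S), -25) = Add(-25, Mul(-4, O, S)))
Mul(Function('T')(-22, Mul(Add(-14, 12), Add(-9, -1))), Add(-5, Mul(-1, 0))) = Mul(Add(-25, Mul(-4, -22, Mul(Add(-14, 12), Add(-9, -1)))), Add(-5, Mul(-1, 0))) = Mul(Add(-25, Mul(-4, -22, Mul(-2, -10))), Add(-5, 0)) = Mul(Add(-25, Mul(-4, -22, 20)), -5) = Mul(Add(-25, 1760), -5) = Mul(1735, -5) = -8675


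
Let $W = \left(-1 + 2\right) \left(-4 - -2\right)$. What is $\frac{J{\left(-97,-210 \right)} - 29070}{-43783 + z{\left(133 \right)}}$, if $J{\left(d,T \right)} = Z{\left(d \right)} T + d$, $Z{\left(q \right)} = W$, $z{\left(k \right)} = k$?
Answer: $\frac{28747}{43650} \approx 0.65858$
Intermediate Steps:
$W = -2$ ($W = 1 \left(-4 + 2\right) = 1 \left(-2\right) = -2$)
$Z{\left(q \right)} = -2$
$J{\left(d,T \right)} = d - 2 T$ ($J{\left(d,T \right)} = - 2 T + d = d - 2 T$)
$\frac{J{\left(-97,-210 \right)} - 29070}{-43783 + z{\left(133 \right)}} = \frac{\left(-97 - -420\right) - 29070}{-43783 + 133} = \frac{\left(-97 + 420\right) - 29070}{-43650} = \left(323 - 29070\right) \left(- \frac{1}{43650}\right) = \left(-28747\right) \left(- \frac{1}{43650}\right) = \frac{28747}{43650}$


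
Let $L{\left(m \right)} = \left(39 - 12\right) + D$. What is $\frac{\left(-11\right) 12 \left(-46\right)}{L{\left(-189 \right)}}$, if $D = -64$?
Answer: $- \frac{6072}{37} \approx -164.11$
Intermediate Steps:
$L{\left(m \right)} = -37$ ($L{\left(m \right)} = \left(39 - 12\right) - 64 = 27 - 64 = -37$)
$\frac{\left(-11\right) 12 \left(-46\right)}{L{\left(-189 \right)}} = \frac{\left(-11\right) 12 \left(-46\right)}{-37} = \left(-132\right) \left(-46\right) \left(- \frac{1}{37}\right) = 6072 \left(- \frac{1}{37}\right) = - \frac{6072}{37}$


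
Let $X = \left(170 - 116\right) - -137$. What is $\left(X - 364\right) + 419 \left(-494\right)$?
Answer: $-207159$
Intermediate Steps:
$X = 191$ ($X = 54 + 137 = 191$)
$\left(X - 364\right) + 419 \left(-494\right) = \left(191 - 364\right) + 419 \left(-494\right) = \left(191 - 364\right) - 206986 = -173 - 206986 = -207159$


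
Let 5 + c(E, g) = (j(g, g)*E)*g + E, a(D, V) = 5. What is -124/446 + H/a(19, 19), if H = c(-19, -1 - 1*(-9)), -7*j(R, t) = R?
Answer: 231534/7805 ≈ 29.665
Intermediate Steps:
j(R, t) = -R/7
c(E, g) = -5 + E - E*g²/7 (c(E, g) = -5 + (((-g/7)*E)*g + E) = -5 + ((-E*g/7)*g + E) = -5 + (-E*g²/7 + E) = -5 + (E - E*g²/7) = -5 + E - E*g²/7)
H = 1048/7 (H = -5 - 19 - ⅐*(-19)*(-1 - 1*(-9))² = -5 - 19 - ⅐*(-19)*(-1 + 9)² = -5 - 19 - ⅐*(-19)*8² = -5 - 19 - ⅐*(-19)*64 = -5 - 19 + 1216/7 = 1048/7 ≈ 149.71)
-124/446 + H/a(19, 19) = -124/446 + (1048/7)/5 = -124*1/446 + (1048/7)*(⅕) = -62/223 + 1048/35 = 231534/7805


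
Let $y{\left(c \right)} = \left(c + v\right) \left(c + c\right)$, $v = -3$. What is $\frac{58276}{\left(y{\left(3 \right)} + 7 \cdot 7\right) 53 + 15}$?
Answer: $\frac{14569}{653} \approx 22.311$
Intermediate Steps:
$y{\left(c \right)} = 2 c \left(-3 + c\right)$ ($y{\left(c \right)} = \left(c - 3\right) \left(c + c\right) = \left(-3 + c\right) 2 c = 2 c \left(-3 + c\right)$)
$\frac{58276}{\left(y{\left(3 \right)} + 7 \cdot 7\right) 53 + 15} = \frac{58276}{\left(2 \cdot 3 \left(-3 + 3\right) + 7 \cdot 7\right) 53 + 15} = \frac{58276}{\left(2 \cdot 3 \cdot 0 + 49\right) 53 + 15} = \frac{58276}{\left(0 + 49\right) 53 + 15} = \frac{58276}{49 \cdot 53 + 15} = \frac{58276}{2597 + 15} = \frac{58276}{2612} = 58276 \cdot \frac{1}{2612} = \frac{14569}{653}$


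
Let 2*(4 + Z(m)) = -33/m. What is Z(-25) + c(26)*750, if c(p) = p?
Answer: 974833/50 ≈ 19497.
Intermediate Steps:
Z(m) = -4 - 33/(2*m) (Z(m) = -4 + (-33/m)/2 = -4 - 33/(2*m))
Z(-25) + c(26)*750 = (-4 - 33/2/(-25)) + 26*750 = (-4 - 33/2*(-1/25)) + 19500 = (-4 + 33/50) + 19500 = -167/50 + 19500 = 974833/50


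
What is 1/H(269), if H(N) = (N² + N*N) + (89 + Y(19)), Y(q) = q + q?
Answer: 1/144849 ≈ 6.9037e-6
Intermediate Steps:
Y(q) = 2*q
H(N) = 127 + 2*N² (H(N) = (N² + N*N) + (89 + 2*19) = (N² + N²) + (89 + 38) = 2*N² + 127 = 127 + 2*N²)
1/H(269) = 1/(127 + 2*269²) = 1/(127 + 2*72361) = 1/(127 + 144722) = 1/144849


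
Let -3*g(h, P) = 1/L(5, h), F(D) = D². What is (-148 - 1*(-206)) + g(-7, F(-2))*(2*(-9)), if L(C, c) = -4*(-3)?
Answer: 117/2 ≈ 58.500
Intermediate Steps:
L(C, c) = 12
g(h, P) = -1/36 (g(h, P) = -⅓/12 = -⅓*1/12 = -1/36)
(-148 - 1*(-206)) + g(-7, F(-2))*(2*(-9)) = (-148 - 1*(-206)) - (-9)/18 = (-148 + 206) - 1/36*(-18) = 58 + ½ = 117/2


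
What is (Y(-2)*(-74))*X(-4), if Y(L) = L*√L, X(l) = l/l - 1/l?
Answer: 185*I*√2 ≈ 261.63*I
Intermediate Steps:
X(l) = 1 - 1/l
Y(L) = L^(3/2)
(Y(-2)*(-74))*X(-4) = ((-2)^(3/2)*(-74))*((-1 - 4)/(-4)) = (-2*I*√2*(-74))*(-¼*(-5)) = (148*I*√2)*(5/4) = 185*I*√2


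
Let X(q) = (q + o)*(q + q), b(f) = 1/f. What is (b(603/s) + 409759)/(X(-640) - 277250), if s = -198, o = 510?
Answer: -9151277/2475650 ≈ -3.6965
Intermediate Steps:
X(q) = 2*q*(510 + q) (X(q) = (q + 510)*(q + q) = (510 + q)*(2*q) = 2*q*(510 + q))
(b(603/s) + 409759)/(X(-640) - 277250) = (1/(603/(-198)) + 409759)/(2*(-640)*(510 - 640) - 277250) = (1/(603*(-1/198)) + 409759)/(2*(-640)*(-130) - 277250) = (1/(-67/22) + 409759)/(166400 - 277250) = (-22/67 + 409759)/(-110850) = (27453831/67)*(-1/110850) = -9151277/2475650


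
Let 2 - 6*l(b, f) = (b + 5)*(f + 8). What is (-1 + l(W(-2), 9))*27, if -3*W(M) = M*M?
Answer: -597/2 ≈ -298.50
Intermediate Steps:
W(M) = -M²/3 (W(M) = -M*M/3 = -M²/3)
l(b, f) = ⅓ - (5 + b)*(8 + f)/6 (l(b, f) = ⅓ - (b + 5)*(f + 8)/6 = ⅓ - (5 + b)*(8 + f)/6)
(-1 + l(W(-2), 9))*27 = (-1 + (-19/3 - ⅚*9 - (-4)*(-2)²/9 - ⅙*(-⅓*(-2)²)*9))*27 = (-1 + (-19/3 - 15/2 - (-4)*4/9 - ⅙*(-⅓*4)*9))*27 = (-1 + (-19/3 - 15/2 - 4/3*(-4/3) - ⅙*(-4/3)*9))*27 = (-1 + (-19/3 - 15/2 + 16/9 + 2))*27 = (-1 - 181/18)*27 = -199/18*27 = -597/2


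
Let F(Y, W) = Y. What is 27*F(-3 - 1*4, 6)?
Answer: -189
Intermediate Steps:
27*F(-3 - 1*4, 6) = 27*(-3 - 1*4) = 27*(-3 - 4) = 27*(-7) = -189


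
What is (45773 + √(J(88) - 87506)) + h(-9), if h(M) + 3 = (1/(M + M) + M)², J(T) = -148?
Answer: 14856049/324 + I*√87654 ≈ 45852.0 + 296.06*I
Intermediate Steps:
h(M) = -3 + (M + 1/(2*M))² (h(M) = -3 + (1/(M + M) + M)² = -3 + (1/(2*M) + M)² = -3 + (M + 1/(2*M))²)
(45773 + √(J(88) - 87506)) + h(-9) = (45773 + √(-148 - 87506)) + (-2 + (-9)² + (¼)/(-9)²) = (45773 + √(-87654)) + (-2 + 81 + (¼)*(1/81)) = (45773 + I*√87654) + (-2 + 81 + 1/324) = (45773 + I*√87654) + 25597/324 = 14856049/324 + I*√87654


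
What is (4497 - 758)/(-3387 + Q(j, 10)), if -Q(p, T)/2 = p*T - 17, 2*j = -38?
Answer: -3739/2973 ≈ -1.2577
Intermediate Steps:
j = -19 (j = (½)*(-38) = -19)
Q(p, T) = 34 - 2*T*p (Q(p, T) = -2*(p*T - 17) = -2*(T*p - 17) = -2*(-17 + T*p) = 34 - 2*T*p)
(4497 - 758)/(-3387 + Q(j, 10)) = (4497 - 758)/(-3387 + (34 - 2*10*(-19))) = 3739/(-3387 + (34 + 380)) = 3739/(-3387 + 414) = 3739/(-2973) = 3739*(-1/2973) = -3739/2973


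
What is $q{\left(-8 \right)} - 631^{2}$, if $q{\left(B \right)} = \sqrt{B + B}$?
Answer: $-398161 + 4 i \approx -3.9816 \cdot 10^{5} + 4.0 i$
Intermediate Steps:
$q{\left(B \right)} = \sqrt{2} \sqrt{B}$ ($q{\left(B \right)} = \sqrt{2 B} = \sqrt{2} \sqrt{B}$)
$q{\left(-8 \right)} - 631^{2} = \sqrt{2} \sqrt{-8} - 631^{2} = \sqrt{2} \cdot 2 i \sqrt{2} - 398161 = 4 i - 398161 = -398161 + 4 i$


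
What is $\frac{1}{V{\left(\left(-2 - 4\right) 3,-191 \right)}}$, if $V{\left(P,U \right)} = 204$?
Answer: $\frac{1}{204} \approx 0.004902$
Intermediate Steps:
$\frac{1}{V{\left(\left(-2 - 4\right) 3,-191 \right)}} = \frac{1}{204}$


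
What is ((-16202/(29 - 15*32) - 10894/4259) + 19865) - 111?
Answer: 38007752110/1920809 ≈ 19787.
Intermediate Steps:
((-16202/(29 - 15*32) - 10894/4259) + 19865) - 111 = ((-16202/(29 - 480) - 10894*1/4259) + 19865) - 111 = ((-16202/(-451) - 10894/4259) + 19865) - 111 = ((-16202*(-1/451) - 10894/4259) + 19865) - 111 = ((16202/451 - 10894/4259) + 19865) - 111 = (64091124/1920809 + 19865) - 111 = 38220961909/1920809 - 111 = 38007752110/1920809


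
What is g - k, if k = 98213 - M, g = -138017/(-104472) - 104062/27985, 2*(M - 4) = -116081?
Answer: -456825691085059/2923648920 ≈ -1.5625e+5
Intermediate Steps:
M = -116073/2 (M = 4 + (1/2)*(-116081) = 4 - 116081/2 = -116073/2 ≈ -58037.)
g = -7009159519/2923648920 (g = -138017*(-1/104472) - 104062*1/27985 = 138017/104472 - 104062/27985 = -7009159519/2923648920 ≈ -2.3974)
k = 312499/2 (k = 98213 - 1*(-116073/2) = 98213 + 116073/2 = 312499/2 ≈ 1.5625e+5)
g - k = -7009159519/2923648920 - 1*312499/2 = -7009159519/2923648920 - 312499/2 = -456825691085059/2923648920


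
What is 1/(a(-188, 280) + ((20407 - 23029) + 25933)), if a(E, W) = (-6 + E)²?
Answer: 1/60947 ≈ 1.6408e-5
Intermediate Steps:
1/(a(-188, 280) + ((20407 - 23029) + 25933)) = 1/((-6 - 188)² + ((20407 - 23029) + 25933)) = 1/((-194)² + (-2622 + 25933)) = 1/(37636 + 23311) = 1/60947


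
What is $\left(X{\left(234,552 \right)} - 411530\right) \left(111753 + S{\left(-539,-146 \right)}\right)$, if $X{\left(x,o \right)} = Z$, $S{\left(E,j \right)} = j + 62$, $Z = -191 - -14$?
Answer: $-45974908983$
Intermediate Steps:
$Z = -177$ ($Z = -191 + 14 = -177$)
$S{\left(E,j \right)} = 62 + j$
$X{\left(x,o \right)} = -177$
$\left(X{\left(234,552 \right)} - 411530\right) \left(111753 + S{\left(-539,-146 \right)}\right) = \left(-177 - 411530\right) \left(111753 + \left(62 - 146\right)\right) = - 411707 \left(111753 - 84\right) = \left(-411707\right) 111669 = -45974908983$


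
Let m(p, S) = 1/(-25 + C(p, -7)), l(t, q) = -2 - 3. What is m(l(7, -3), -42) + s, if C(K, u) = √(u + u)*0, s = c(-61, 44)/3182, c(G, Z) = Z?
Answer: -1041/39775 ≈ -0.026172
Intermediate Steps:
s = 22/1591 (s = 44/3182 = 44*(1/3182) = 22/1591 ≈ 0.013828)
C(K, u) = 0 (C(K, u) = √(2*u)*0 = (√2*√u)*0 = 0)
l(t, q) = -5
m(p, S) = -1/25 (m(p, S) = 1/(-25 + 0) = 1/(-25) = -1/25)
m(l(7, -3), -42) + s = -1/25 + 22/1591 = -1041/39775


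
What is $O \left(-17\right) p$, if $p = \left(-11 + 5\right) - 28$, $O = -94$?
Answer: $-54332$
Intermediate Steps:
$p = -34$ ($p = -6 - 28 = -34$)
$O \left(-17\right) p = \left(-94\right) \left(-17\right) \left(-34\right) = 1598 \left(-34\right) = -54332$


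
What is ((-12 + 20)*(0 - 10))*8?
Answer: -640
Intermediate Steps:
((-12 + 20)*(0 - 10))*8 = (8*(-10))*8 = -80*8 = -640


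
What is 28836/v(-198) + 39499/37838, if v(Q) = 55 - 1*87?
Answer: -136229075/151352 ≈ -900.08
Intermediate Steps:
v(Q) = -32 (v(Q) = 55 - 87 = -32)
28836/v(-198) + 39499/37838 = 28836/(-32) + 39499/37838 = 28836*(-1/32) + 39499*(1/37838) = -7209/8 + 39499/37838 = -136229075/151352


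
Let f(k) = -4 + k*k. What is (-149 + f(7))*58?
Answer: -6032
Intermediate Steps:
f(k) = -4 + k²
(-149 + f(7))*58 = (-149 + (-4 + 7²))*58 = (-149 + (-4 + 49))*58 = (-149 + 45)*58 = -104*58 = -6032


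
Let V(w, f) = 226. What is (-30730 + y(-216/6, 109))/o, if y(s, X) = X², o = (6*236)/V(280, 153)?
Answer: -709979/236 ≈ -3008.4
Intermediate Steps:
o = 708/113 (o = (6*236)/226 = 1416*(1/226) = 708/113 ≈ 6.2655)
(-30730 + y(-216/6, 109))/o = (-30730 + 109²)/(708/113) = (-30730 + 11881)*(113/708) = -18849*113/708 = -709979/236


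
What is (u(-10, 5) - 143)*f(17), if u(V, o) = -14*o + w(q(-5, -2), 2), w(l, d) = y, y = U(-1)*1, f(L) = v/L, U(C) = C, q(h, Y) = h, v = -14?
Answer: 2996/17 ≈ 176.24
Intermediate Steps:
f(L) = -14/L
y = -1 (y = -1*1 = -1)
w(l, d) = -1
u(V, o) = -1 - 14*o (u(V, o) = -14*o - 1 = -1 - 14*o)
(u(-10, 5) - 143)*f(17) = ((-1 - 14*5) - 143)*(-14/17) = ((-1 - 70) - 143)*(-14*1/17) = (-71 - 143)*(-14/17) = -214*(-14/17) = 2996/17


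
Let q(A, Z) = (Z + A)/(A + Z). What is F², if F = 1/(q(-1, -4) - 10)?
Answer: 1/81 ≈ 0.012346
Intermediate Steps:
q(A, Z) = 1 (q(A, Z) = (A + Z)/(A + Z) = 1)
F = -⅑ (F = 1/(1 - 10) = 1/(-9) = -⅑ ≈ -0.11111)
F² = (-⅑)² = 1/81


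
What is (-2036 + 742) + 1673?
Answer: 379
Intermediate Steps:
(-2036 + 742) + 1673 = -1294 + 1673 = 379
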